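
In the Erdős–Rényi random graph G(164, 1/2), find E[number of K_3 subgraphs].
E[# K_3] = C(164, 3) · (1/2)^C(3, 2) = 721764 / 2^3 = 180441/2 = 90220.5

For each 3-subset S of vertices (there are C(164, 3) = 721764 such S), let X_S = 1 if S induces a K_3 (all C(3, 2) = 3 edges present). Then P(X_S = 1) = (1/2)^3 = 1/8. By linearity of expectation, E[# K_3] = C(164, 3) · (1/2)^3 = 721764 / 8 = 180441/2 = 90220.5.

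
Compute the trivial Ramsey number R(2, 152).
R(2, 152) = 152

R(2, k) = k for all k ≥ 2: in a 2-colouring of K_k, either some edge is red (a red K_2) or all edges are blue (a blue K_k). And K_{151} coloured all-blue has no blue K_152, so R(2, 152) > 151. Hence R(2, 152) = 152.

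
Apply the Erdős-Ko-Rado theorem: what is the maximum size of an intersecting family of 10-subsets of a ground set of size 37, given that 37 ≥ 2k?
max |F| = C(36, 9) = 94143280

The Erdős-Ko-Rado theorem states: for n ≥ 2k, an intersecting family of k-subsets of an n-element set has size at most C(n − 1, k − 1), with equality for 'star' families {A ⊆ [n] : |A| = k, i ∈ A} (fix an element i). For n = 37, k = 10: C(36, 9) = 94143280.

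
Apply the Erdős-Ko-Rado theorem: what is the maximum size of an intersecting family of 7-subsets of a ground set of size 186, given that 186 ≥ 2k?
max |F| = C(185, 6) = 51301564860

The Erdős-Ko-Rado theorem states: for n ≥ 2k, an intersecting family of k-subsets of an n-element set has size at most C(n − 1, k − 1), with equality for 'star' families {A ⊆ [n] : |A| = k, i ∈ A} (fix an element i). For n = 186, k = 7: C(185, 6) = 51301564860.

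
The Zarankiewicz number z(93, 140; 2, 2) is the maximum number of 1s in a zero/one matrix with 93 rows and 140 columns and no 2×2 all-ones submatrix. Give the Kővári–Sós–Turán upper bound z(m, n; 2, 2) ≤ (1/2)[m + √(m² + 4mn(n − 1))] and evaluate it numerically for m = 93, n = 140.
z(93, 140; 2, 2) ≤ (1/2)[93 + √(93² + 4·93·140·139)] = (1/2)[93 + √7247769] = 1392.584

Kővári–Sós–Turán: let r_1, ..., r_93 be the row sums and z = Σ r_i the total number of 1s. Each pair of columns can share at most one row with both entries 1 (else a 2×2 all-ones block appears), so Σ_i C(r_i, 2) ≤ C(140, 2) = 9730. By convexity Σ_i C(r_i, 2) ≥ 93·C(z/93, 2) = z(z − 93)/(2·93), giving z² − 93z − 93·140·139 ≤ 0 and hence z ≤ (1/2)[93 + √(8649 + 4·1809780)] = (1/2)[93 + √7247769] ≈ (1/2)(93 + 2692.1681) = 1392.584.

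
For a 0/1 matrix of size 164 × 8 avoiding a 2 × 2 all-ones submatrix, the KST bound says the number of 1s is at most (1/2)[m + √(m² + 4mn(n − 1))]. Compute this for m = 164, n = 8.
z(164, 8; 2, 2) ≤ (1/2)[164 + √(164² + 4·164·8·7)] = (1/2)[164 + √63632] = 208.1269

Kővári–Sós–Turán: let r_1, ..., r_164 be the row sums and z = Σ r_i the total number of 1s. Each pair of columns can share at most one row with both entries 1 (else a 2×2 all-ones block appears), so Σ_i C(r_i, 2) ≤ C(8, 2) = 28. By convexity Σ_i C(r_i, 2) ≥ 164·C(z/164, 2) = z(z − 164)/(2·164), giving z² − 164z − 164·8·7 ≤ 0 and hence z ≤ (1/2)[164 + √(26896 + 4·9184)] = (1/2)[164 + √63632] ≈ (1/2)(164 + 252.2538) = 208.1269.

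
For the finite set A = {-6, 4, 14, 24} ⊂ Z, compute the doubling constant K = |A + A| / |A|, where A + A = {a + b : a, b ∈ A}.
K = |A + A| / |A| = 7/4

Enumerate A + A = {a + b : a, b ∈ A}. With |A| = 4, there are |A|^2 = 16 ordered sum pairs; collecting distinct values, A + A = {-12, -2, 8, 18, 28, 38, 48}, so |A + A| = 7. Thus K = 7/4. Here |A + A| = 2|A| − 1 = 7, the minimum possible — so K = 7/4 is minimal, which holds iff A is an arithmetic progression.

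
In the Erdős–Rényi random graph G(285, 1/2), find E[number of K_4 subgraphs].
E[# K_4] = C(285, 4) · (1/2)^C(4, 2) = 269145735 / 2^6 = 4205402.109375

For each 4-subset S of vertices (there are C(285, 4) = 269145735 such S), let X_S = 1 if S induces a K_4 (all C(4, 2) = 6 edges present). Then P(X_S = 1) = (1/2)^6 = 1/64. By linearity of expectation, E[# K_4] = C(285, 4) · (1/2)^6 = 269145735 / 64 = 4205402.109375.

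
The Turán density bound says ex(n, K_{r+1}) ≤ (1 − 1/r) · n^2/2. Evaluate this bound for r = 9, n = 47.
Turán density bound = (8/9) · 47^2/2 = 8836/9 ≈ 981.7778

Turán's theorem: ex(n, K_{r+1}) is achieved by the complete r-partite Turán graph T(n, r) with parts as balanced as possible, and is at most (1 − 1/r) · n^2/2. For r = 9, n = 47: the density bound is (8/9) · 2209/2 = 8836/9 ≈ 981.7778. The integer-valued extremum is e(T(47, 9)) = 981, which is strictly less than the density bound 8836/9 since 9 ∤ 47 (the parts of T(47, 9) cannot all be equal).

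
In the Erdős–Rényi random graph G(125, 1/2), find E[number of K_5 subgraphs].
E[# K_5] = C(125, 5) · (1/2)^C(5, 2) = 234531275 / 2^10 ≈ 229034.448242

For each 5-subset S of vertices (there are C(125, 5) = 234531275 such S), let X_S = 1 if S induces a K_5 (all C(5, 2) = 10 edges present). Then P(X_S = 1) = (1/2)^10 = 1/1024. By linearity of expectation, E[# K_5] = C(125, 5) · (1/2)^10 = 234531275 / 1024 ≈ 229034.448242.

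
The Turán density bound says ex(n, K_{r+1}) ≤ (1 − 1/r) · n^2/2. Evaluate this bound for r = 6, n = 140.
Turán density bound = (5/6) · 140^2/2 = 24500/3 ≈ 8166.6667

Turán's theorem: ex(n, K_{r+1}) is achieved by the complete r-partite Turán graph T(n, r) with parts as balanced as possible, and is at most (1 − 1/r) · n^2/2. For r = 6, n = 140: the density bound is (5/6) · 19600/2 = 24500/3 ≈ 8166.6667. The integer-valued extremum is e(T(140, 6)) = 8166, which is strictly less than the density bound 24500/3 since 6 ∤ 140 (the parts of T(140, 6) cannot all be equal).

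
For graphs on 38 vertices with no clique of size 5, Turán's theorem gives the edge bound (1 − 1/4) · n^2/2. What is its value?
Turán density bound = (3/4) · 38^2/2 = 1083/2 ≈ 541.5

Turán's theorem: ex(n, K_{r+1}) is achieved by the complete r-partite Turán graph T(n, r) with parts as balanced as possible, and is at most (1 − 1/r) · n^2/2. For r = 4, n = 38: the density bound is (3/4) · 1444/2 = 1083/2 ≈ 541.5. The integer-valued extremum is e(T(38, 4)) = 541, which is strictly less than the density bound 1083/2 since 4 ∤ 38 (the parts of T(38, 4) cannot all be equal).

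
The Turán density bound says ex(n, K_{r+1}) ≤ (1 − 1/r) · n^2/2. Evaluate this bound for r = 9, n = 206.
Turán density bound = (8/9) · 206^2/2 = 169744/9 ≈ 18860.4444

Turán's theorem: ex(n, K_{r+1}) is achieved by the complete r-partite Turán graph T(n, r) with parts as balanced as possible, and is at most (1 − 1/r) · n^2/2. For r = 9, n = 206: the density bound is (8/9) · 42436/2 = 169744/9 ≈ 18860.4444. The integer-valued extremum is e(T(206, 9)) = 18860, which is strictly less than the density bound 169744/9 since 9 ∤ 206 (the parts of T(206, 9) cannot all be equal).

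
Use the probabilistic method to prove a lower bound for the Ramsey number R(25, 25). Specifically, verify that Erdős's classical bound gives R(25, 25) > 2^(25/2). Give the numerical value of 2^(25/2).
2^(25/2) = 5792.6188; so R(25, 25) > 5792.6188

Colour each edge of K_n uniformly at random with red/blue. The expected number of monochromatic K_25 is C(n, 25) · 2 · 2^(−C(25,2)). If C(n, 25) · 2^(1 − C(25,2)) < 1, then with positive probability no monochromatic K_25 exists, so R(25, 25) > n. The standard estimate C(n, 25) ≤ n^25/25! shows this inequality holds whenever n ≤ 2^(25/2) (since 25! · 2^(C(25,2) − 1) > 2^(25^2/2) ≥ n^25). Hence R(25, 25) > 2^(25/2) = 5792.6188.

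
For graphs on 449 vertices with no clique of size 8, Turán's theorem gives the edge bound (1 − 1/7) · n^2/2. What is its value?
Turán density bound = (6/7) · 449^2/2 = 604803/7 ≈ 86400.4286

Turán's theorem: ex(n, K_{r+1}) is achieved by the complete r-partite Turán graph T(n, r) with parts as balanced as possible, and is at most (1 − 1/r) · n^2/2. For r = 7, n = 449: the density bound is (6/7) · 201601/2 = 604803/7 ≈ 86400.4286. The integer-valued extremum is e(T(449, 7)) = 86400, which is strictly less than the density bound 604803/7 since 7 ∤ 449 (the parts of T(449, 7) cannot all be equal).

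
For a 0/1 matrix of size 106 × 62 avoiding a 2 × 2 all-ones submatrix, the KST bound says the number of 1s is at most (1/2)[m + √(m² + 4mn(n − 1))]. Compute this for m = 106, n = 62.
z(106, 62; 2, 2) ≤ (1/2)[106 + √(106² + 4·106·62·61)] = (1/2)[106 + √1614804] = 688.3747

Kővári–Sós–Turán: let r_1, ..., r_106 be the row sums and z = Σ r_i the total number of 1s. Each pair of columns can share at most one row with both entries 1 (else a 2×2 all-ones block appears), so Σ_i C(r_i, 2) ≤ C(62, 2) = 1891. By convexity Σ_i C(r_i, 2) ≥ 106·C(z/106, 2) = z(z − 106)/(2·106), giving z² − 106z − 106·62·61 ≤ 0 and hence z ≤ (1/2)[106 + √(11236 + 4·400892)] = (1/2)[106 + √1614804] ≈ (1/2)(106 + 1270.7494) = 688.3747.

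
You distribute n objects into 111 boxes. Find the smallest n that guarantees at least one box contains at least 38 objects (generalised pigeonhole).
n = (38 − 1)·111 + 1 = 4108

By the generalised pigeonhole principle, to guarantee some box contains ≥ r objects we need more than (r − 1) · k objects total. Threshold: n = (r − 1) · k + 1. With r = 38 and k = 111: n = 37 · 111 + 1 = 4107 + 1 = 4108. For n = 4107 = 37 · 111, we can put exactly 37 objects in every box, avoiding 38 in any single one — so 4108 is tight.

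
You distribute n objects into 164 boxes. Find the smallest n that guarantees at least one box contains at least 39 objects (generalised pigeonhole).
n = (39 − 1)·164 + 1 = 6233

By the generalised pigeonhole principle, to guarantee some box contains ≥ r objects we need more than (r − 1) · k objects total. Threshold: n = (r − 1) · k + 1. With r = 39 and k = 164: n = 38 · 164 + 1 = 6232 + 1 = 6233. For n = 6232 = 38 · 164, we can put exactly 38 objects in every box, avoiding 39 in any single one — so 6233 is tight.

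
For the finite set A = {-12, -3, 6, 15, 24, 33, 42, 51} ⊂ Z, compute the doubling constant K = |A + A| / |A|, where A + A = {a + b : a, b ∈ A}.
K = |A + A| / |A| = 15/8

Enumerate A + A = {a + b : a, b ∈ A}. With |A| = 8, there are |A|^2 = 64 ordered sum pairs; collecting distinct values, A + A = {-24, -15, -6, 3, 12, 21, 30, 39, 48, 57, 66, 75, 84, 93, 102}, so |A + A| = 15. Thus K = 15/8. Here |A + A| = 2|A| − 1 = 15, the minimum possible — so K = 15/8 is minimal, which holds iff A is an arithmetic progression.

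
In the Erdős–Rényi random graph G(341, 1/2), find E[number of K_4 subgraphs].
E[# K_4] = C(341, 4) · (1/2)^C(4, 2) = 553526545 / 2^6 = 8648852.265625

For each 4-subset S of vertices (there are C(341, 4) = 553526545 such S), let X_S = 1 if S induces a K_4 (all C(4, 2) = 6 edges present). Then P(X_S = 1) = (1/2)^6 = 1/64. By linearity of expectation, E[# K_4] = C(341, 4) · (1/2)^6 = 553526545 / 64 = 8648852.265625.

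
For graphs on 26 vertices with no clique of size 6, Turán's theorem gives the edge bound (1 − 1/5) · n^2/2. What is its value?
Turán density bound = (4/5) · 26^2/2 = 1352/5 ≈ 270.4

Turán's theorem: ex(n, K_{r+1}) is achieved by the complete r-partite Turán graph T(n, r) with parts as balanced as possible, and is at most (1 − 1/r) · n^2/2. For r = 5, n = 26: the density bound is (4/5) · 676/2 = 1352/5 ≈ 270.4. The integer-valued extremum is e(T(26, 5)) = 270, which is strictly less than the density bound 1352/5 since 5 ∤ 26 (the parts of T(26, 5) cannot all be equal).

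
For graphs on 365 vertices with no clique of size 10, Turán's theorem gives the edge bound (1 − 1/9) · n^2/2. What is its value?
Turán density bound = (8/9) · 365^2/2 = 532900/9 ≈ 59211.1111

Turán's theorem: ex(n, K_{r+1}) is achieved by the complete r-partite Turán graph T(n, r) with parts as balanced as possible, and is at most (1 − 1/r) · n^2/2. For r = 9, n = 365: the density bound is (8/9) · 133225/2 = 532900/9 ≈ 59211.1111. The integer-valued extremum is e(T(365, 9)) = 59210, which is strictly less than the density bound 532900/9 since 9 ∤ 365 (the parts of T(365, 9) cannot all be equal).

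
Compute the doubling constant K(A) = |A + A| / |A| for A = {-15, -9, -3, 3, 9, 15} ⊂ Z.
K = |A + A| / |A| = 11/6

Enumerate A + A = {a + b : a, b ∈ A}. With |A| = 6, there are |A|^2 = 36 ordered sum pairs; collecting distinct values, A + A = {-30, -24, -18, -12, -6, 0, 6, 12, 18, 24, 30}, so |A + A| = 11. Thus K = 11/6. Here |A + A| = 2|A| − 1 = 11, the minimum possible — so K = 11/6 is minimal, which holds iff A is an arithmetic progression.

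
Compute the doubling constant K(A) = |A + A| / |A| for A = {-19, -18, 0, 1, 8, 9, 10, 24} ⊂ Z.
K = |A + A| / |A| = 30/8 = 15/4

Enumerate A + A = {a + b : a, b ∈ A}. With |A| = 8, there are |A|^2 = 64 ordered sum pairs; collecting distinct values, A + A = {-38, -37, -36, -19, -18, -17, -11, -10, -9, -8, 0, 1, 2, 5, 6, 8, 9, 10, 11, 16, 17, 18, 19, 20, 24, 25, 32, 33, 34, 48}, so |A + A| = 30. Thus K = 30/8 = 15/4. For comparison, the minimum possible |A + A| over all 8-element sets is 2·8 − 1 = 15 (so min K = 15/8), attained only by arithmetic progressions.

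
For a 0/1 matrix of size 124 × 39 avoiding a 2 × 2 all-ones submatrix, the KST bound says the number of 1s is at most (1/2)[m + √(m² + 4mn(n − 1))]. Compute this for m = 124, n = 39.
z(124, 39; 2, 2) ≤ (1/2)[124 + √(124² + 4·124·39·38)] = (1/2)[124 + √750448] = 495.142

Kővári–Sós–Turán: let r_1, ..., r_124 be the row sums and z = Σ r_i the total number of 1s. Each pair of columns can share at most one row with both entries 1 (else a 2×2 all-ones block appears), so Σ_i C(r_i, 2) ≤ C(39, 2) = 741. By convexity Σ_i C(r_i, 2) ≥ 124·C(z/124, 2) = z(z − 124)/(2·124), giving z² − 124z − 124·39·38 ≤ 0 and hence z ≤ (1/2)[124 + √(15376 + 4·183768)] = (1/2)[124 + √750448] ≈ (1/2)(124 + 866.284) = 495.142.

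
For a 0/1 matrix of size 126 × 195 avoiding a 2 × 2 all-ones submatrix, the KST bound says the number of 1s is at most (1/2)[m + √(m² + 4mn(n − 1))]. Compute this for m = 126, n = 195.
z(126, 195; 2, 2) ≤ (1/2)[126 + √(126² + 4·126·195·194)] = (1/2)[126 + √19082196] = 2247.1586

Kővári–Sós–Turán: let r_1, ..., r_126 be the row sums and z = Σ r_i the total number of 1s. Each pair of columns can share at most one row with both entries 1 (else a 2×2 all-ones block appears), so Σ_i C(r_i, 2) ≤ C(195, 2) = 18915. By convexity Σ_i C(r_i, 2) ≥ 126·C(z/126, 2) = z(z − 126)/(2·126), giving z² − 126z − 126·195·194 ≤ 0 and hence z ≤ (1/2)[126 + √(15876 + 4·4766580)] = (1/2)[126 + √19082196] ≈ (1/2)(126 + 4368.3173) = 2247.1586.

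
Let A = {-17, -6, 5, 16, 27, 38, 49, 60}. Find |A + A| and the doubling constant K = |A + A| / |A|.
K = |A + A| / |A| = 15/8

Enumerate A + A = {a + b : a, b ∈ A}. With |A| = 8, there are |A|^2 = 64 ordered sum pairs; collecting distinct values, A + A = {-34, -23, -12, -1, 10, 21, 32, 43, 54, 65, 76, 87, 98, 109, 120}, so |A + A| = 15. Thus K = 15/8. Here |A + A| = 2|A| − 1 = 15, the minimum possible — so K = 15/8 is minimal, which holds iff A is an arithmetic progression.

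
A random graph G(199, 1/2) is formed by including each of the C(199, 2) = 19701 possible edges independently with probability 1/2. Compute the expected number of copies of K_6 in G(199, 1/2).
E[# K_6] = C(199, 6) · (1/2)^C(6, 2) = 79936367511 / 2^15 ≈ 2439464.340546

For each 6-subset S of vertices (there are C(199, 6) = 79936367511 such S), let X_S = 1 if S induces a K_6 (all C(6, 2) = 15 edges present). Then P(X_S = 1) = (1/2)^15 = 1/32768. By linearity of expectation, E[# K_6] = C(199, 6) · (1/2)^15 = 79936367511 / 32768 ≈ 2439464.340546.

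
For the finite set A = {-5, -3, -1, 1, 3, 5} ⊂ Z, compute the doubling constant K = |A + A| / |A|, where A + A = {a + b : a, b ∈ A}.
K = |A + A| / |A| = 11/6

Enumerate A + A = {a + b : a, b ∈ A}. With |A| = 6, there are |A|^2 = 36 ordered sum pairs; collecting distinct values, A + A = {-10, -8, -6, -4, -2, 0, 2, 4, 6, 8, 10}, so |A + A| = 11. Thus K = 11/6. Here |A + A| = 2|A| − 1 = 11, the minimum possible — so K = 11/6 is minimal, which holds iff A is an arithmetic progression.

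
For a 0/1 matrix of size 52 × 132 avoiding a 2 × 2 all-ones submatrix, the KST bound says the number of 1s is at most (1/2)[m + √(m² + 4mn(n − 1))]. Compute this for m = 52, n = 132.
z(52, 132; 2, 2) ≤ (1/2)[52 + √(52² + 4·52·132·131)] = (1/2)[52 + √3599440] = 974.6095

Kővári–Sós–Turán: let r_1, ..., r_52 be the row sums and z = Σ r_i the total number of 1s. Each pair of columns can share at most one row with both entries 1 (else a 2×2 all-ones block appears), so Σ_i C(r_i, 2) ≤ C(132, 2) = 8646. By convexity Σ_i C(r_i, 2) ≥ 52·C(z/52, 2) = z(z − 52)/(2·52), giving z² − 52z − 52·132·131 ≤ 0 and hence z ≤ (1/2)[52 + √(2704 + 4·899184)] = (1/2)[52 + √3599440] ≈ (1/2)(52 + 1897.219) = 974.6095.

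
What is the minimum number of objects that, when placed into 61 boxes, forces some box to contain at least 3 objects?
n = (3 − 1)·61 + 1 = 123

By the generalised pigeonhole principle, to guarantee some box contains ≥ r objects we need more than (r − 1) · k objects total. Threshold: n = (r − 1) · k + 1. With r = 3 and k = 61: n = 2 · 61 + 1 = 122 + 1 = 123. For n = 122 = 2 · 61, we can put exactly 2 objects in every box, avoiding 3 in any single one — so 123 is tight.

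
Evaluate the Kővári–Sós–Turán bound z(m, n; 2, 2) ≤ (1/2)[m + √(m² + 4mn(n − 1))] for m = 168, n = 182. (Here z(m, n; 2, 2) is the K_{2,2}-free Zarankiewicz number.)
z(168, 182; 2, 2) ≤ (1/2)[168 + √(168² + 4·168·182·181)] = (1/2)[168 + √22165248] = 2437.9992

Kővári–Sós–Turán: let r_1, ..., r_168 be the row sums and z = Σ r_i the total number of 1s. Each pair of columns can share at most one row with both entries 1 (else a 2×2 all-ones block appears), so Σ_i C(r_i, 2) ≤ C(182, 2) = 16471. By convexity Σ_i C(r_i, 2) ≥ 168·C(z/168, 2) = z(z − 168)/(2·168), giving z² − 168z − 168·182·181 ≤ 0 and hence z ≤ (1/2)[168 + √(28224 + 4·5534256)] = (1/2)[168 + √22165248] ≈ (1/2)(168 + 4707.9983) = 2437.9992.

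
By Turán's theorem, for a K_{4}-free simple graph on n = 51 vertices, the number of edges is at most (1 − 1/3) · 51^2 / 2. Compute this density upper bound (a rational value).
Turán density bound = (2/3) · 51^2/2 = 867

Turán's theorem: ex(n, K_{r+1}) is achieved by the complete r-partite Turán graph T(n, r) with parts as balanced as possible, and is at most (1 − 1/r) · n^2/2. For r = 3, n = 51: the density bound is (2/3) · 2601/2 = 867. Since 3 ∣ 51, the Turán graph T(51, 3) has parts of equal size 17, and its edge count e(T(51, 3)) = 867 attains the density bound exactly.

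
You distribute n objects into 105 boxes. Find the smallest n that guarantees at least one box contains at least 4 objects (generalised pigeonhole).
n = (4 − 1)·105 + 1 = 316

By the generalised pigeonhole principle, to guarantee some box contains ≥ r objects we need more than (r − 1) · k objects total. Threshold: n = (r − 1) · k + 1. With r = 4 and k = 105: n = 3 · 105 + 1 = 315 + 1 = 316. For n = 315 = 3 · 105, we can put exactly 3 objects in every box, avoiding 4 in any single one — so 316 is tight.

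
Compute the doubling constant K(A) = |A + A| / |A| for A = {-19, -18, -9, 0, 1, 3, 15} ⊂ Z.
K = |A + A| / |A| = 25/7

Enumerate A + A = {a + b : a, b ∈ A}. With |A| = 7, there are |A|^2 = 49 ordered sum pairs; collecting distinct values, A + A = {-38, -37, -36, -28, -27, -19, -18, -17, -16, -15, -9, -8, -6, -4, -3, 0, 1, 2, 3, 4, 6, 15, 16, 18, 30}, so |A + A| = 25. Thus K = 25/7. For comparison, the minimum possible |A + A| over all 7-element sets is 2·7 − 1 = 13 (so min K = 13/7), attained only by arithmetic progressions.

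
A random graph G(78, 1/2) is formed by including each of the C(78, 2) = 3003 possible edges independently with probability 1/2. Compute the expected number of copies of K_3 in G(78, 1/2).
E[# K_3] = C(78, 3) · (1/2)^C(3, 2) = 76076 / 2^3 = 19019/2 = 9509.5

For each 3-subset S of vertices (there are C(78, 3) = 76076 such S), let X_S = 1 if S induces a K_3 (all C(3, 2) = 3 edges present). Then P(X_S = 1) = (1/2)^3 = 1/8. By linearity of expectation, E[# K_3] = C(78, 3) · (1/2)^3 = 76076 / 8 = 19019/2 = 9509.5.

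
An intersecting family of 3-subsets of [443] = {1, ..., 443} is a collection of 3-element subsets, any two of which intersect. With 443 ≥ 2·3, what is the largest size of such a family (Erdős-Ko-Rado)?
max |F| = C(442, 2) = 97461

The Erdős-Ko-Rado theorem states: for n ≥ 2k, an intersecting family of k-subsets of an n-element set has size at most C(n − 1, k − 1), with equality for 'star' families {A ⊆ [n] : |A| = k, i ∈ A} (fix an element i). For n = 443, k = 3: C(442, 2) = 97461.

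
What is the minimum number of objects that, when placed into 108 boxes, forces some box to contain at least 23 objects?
n = (23 − 1)·108 + 1 = 2377

By the generalised pigeonhole principle, to guarantee some box contains ≥ r objects we need more than (r − 1) · k objects total. Threshold: n = (r − 1) · k + 1. With r = 23 and k = 108: n = 22 · 108 + 1 = 2376 + 1 = 2377. For n = 2376 = 22 · 108, we can put exactly 22 objects in every box, avoiding 23 in any single one — so 2377 is tight.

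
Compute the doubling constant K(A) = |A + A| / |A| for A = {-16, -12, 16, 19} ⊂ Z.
K = |A + A| / |A| = 10/4 = 5/2

Enumerate A + A = {a + b : a, b ∈ A}. With |A| = 4, there are |A|^2 = 16 ordered sum pairs; collecting distinct values, A + A = {-32, -28, -24, 0, 3, 4, 7, 32, 35, 38}, so |A + A| = 10. Thus K = 10/4 = 5/2. For comparison, the minimum possible |A + A| over all 4-element sets is 2·4 − 1 = 7 (so min K = 7/4), attained only by arithmetic progressions.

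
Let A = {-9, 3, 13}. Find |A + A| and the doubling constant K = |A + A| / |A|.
K = |A + A| / |A| = 6/3 = 2

Enumerate A + A = {a + b : a, b ∈ A}. With |A| = 3, there are |A|^2 = 9 ordered sum pairs; collecting distinct values, A + A = {-18, -6, 4, 6, 16, 26}, so |A + A| = 6. Thus K = 6/3 = 2. For comparison, the minimum possible |A + A| over all 3-element sets is 2·3 − 1 = 5 (so min K = 5/3), attained only by arithmetic progressions.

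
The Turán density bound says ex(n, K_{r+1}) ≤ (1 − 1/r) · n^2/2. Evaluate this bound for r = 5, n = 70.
Turán density bound = (4/5) · 70^2/2 = 1960

Turán's theorem: ex(n, K_{r+1}) is achieved by the complete r-partite Turán graph T(n, r) with parts as balanced as possible, and is at most (1 − 1/r) · n^2/2. For r = 5, n = 70: the density bound is (4/5) · 4900/2 = 1960. Since 5 ∣ 70, the Turán graph T(70, 5) has parts of equal size 14, and its edge count e(T(70, 5)) = 1960 attains the density bound exactly.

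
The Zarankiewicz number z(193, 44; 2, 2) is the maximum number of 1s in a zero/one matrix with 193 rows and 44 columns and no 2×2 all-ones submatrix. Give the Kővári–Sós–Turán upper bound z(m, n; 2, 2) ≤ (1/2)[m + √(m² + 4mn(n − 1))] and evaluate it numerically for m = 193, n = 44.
z(193, 44; 2, 2) ≤ (1/2)[193 + √(193² + 4·193·44·43)] = (1/2)[193 + √1497873] = 708.4381

Kővári–Sós–Turán: let r_1, ..., r_193 be the row sums and z = Σ r_i the total number of 1s. Each pair of columns can share at most one row with both entries 1 (else a 2×2 all-ones block appears), so Σ_i C(r_i, 2) ≤ C(44, 2) = 946. By convexity Σ_i C(r_i, 2) ≥ 193·C(z/193, 2) = z(z − 193)/(2·193), giving z² − 193z − 193·44·43 ≤ 0 and hence z ≤ (1/2)[193 + √(37249 + 4·365156)] = (1/2)[193 + √1497873] ≈ (1/2)(193 + 1223.8762) = 708.4381.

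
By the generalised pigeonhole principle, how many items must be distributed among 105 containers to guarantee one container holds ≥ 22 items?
n = (22 − 1)·105 + 1 = 2206

By the generalised pigeonhole principle, to guarantee some box contains ≥ r objects we need more than (r − 1) · k objects total. Threshold: n = (r − 1) · k + 1. With r = 22 and k = 105: n = 21 · 105 + 1 = 2205 + 1 = 2206. For n = 2205 = 21 · 105, we can put exactly 21 objects in every box, avoiding 22 in any single one — so 2206 is tight.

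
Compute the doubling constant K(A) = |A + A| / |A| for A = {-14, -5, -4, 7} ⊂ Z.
K = |A + A| / |A| = 10/4 = 5/2

Enumerate A + A = {a + b : a, b ∈ A}. With |A| = 4, there are |A|^2 = 16 ordered sum pairs; collecting distinct values, A + A = {-28, -19, -18, -10, -9, -8, -7, 2, 3, 14}, so |A + A| = 10. Thus K = 10/4 = 5/2. For comparison, the minimum possible |A + A| over all 4-element sets is 2·4 − 1 = 7 (so min K = 7/4), attained only by arithmetic progressions.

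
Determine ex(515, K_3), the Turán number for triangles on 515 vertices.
ex(515, K_3) = ⌊515^2/4⌋ = 66306

Mantel (1907): a triangle-free graph on n vertices has at most ⌊n^2/4⌋ edges, with equality for the complete bipartite graph K_{⌊n/2⌋, ⌈n/2⌉}. For n = 515: ⌊515^2/4⌋ = ⌊265225/4⌋ = 66306. The extremal graph is K_{257, 258}, which has 257·258 = 66306 edges.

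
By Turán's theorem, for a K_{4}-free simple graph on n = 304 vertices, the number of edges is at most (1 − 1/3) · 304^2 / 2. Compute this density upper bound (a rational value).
Turán density bound = (2/3) · 304^2/2 = 92416/3 ≈ 30805.3333

Turán's theorem: ex(n, K_{r+1}) is achieved by the complete r-partite Turán graph T(n, r) with parts as balanced as possible, and is at most (1 − 1/r) · n^2/2. For r = 3, n = 304: the density bound is (2/3) · 92416/2 = 92416/3 ≈ 30805.3333. The integer-valued extremum is e(T(304, 3)) = 30805, which is strictly less than the density bound 92416/3 since 3 ∤ 304 (the parts of T(304, 3) cannot all be equal).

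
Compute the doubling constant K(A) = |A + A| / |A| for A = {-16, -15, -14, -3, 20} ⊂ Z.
K = |A + A| / |A| = 14/5

Enumerate A + A = {a + b : a, b ∈ A}. With |A| = 5, there are |A|^2 = 25 ordered sum pairs; collecting distinct values, A + A = {-32, -31, -30, -29, -28, -19, -18, -17, -6, 4, 5, 6, 17, 40}, so |A + A| = 14. Thus K = 14/5. For comparison, the minimum possible |A + A| over all 5-element sets is 2·5 − 1 = 9 (so min K = 9/5), attained only by arithmetic progressions.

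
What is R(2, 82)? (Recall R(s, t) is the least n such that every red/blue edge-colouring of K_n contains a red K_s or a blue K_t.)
R(2, 82) = 82

R(2, k) = k for all k ≥ 2: in a 2-colouring of K_k, either some edge is red (a red K_2) or all edges are blue (a blue K_k). And K_{81} coloured all-blue has no blue K_82, so R(2, 82) > 81. Hence R(2, 82) = 82.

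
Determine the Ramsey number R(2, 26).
R(2, 26) = 26

R(2, k) = k for all k ≥ 2: in a 2-colouring of K_k, either some edge is red (a red K_2) or all edges are blue (a blue K_k). And K_{25} coloured all-blue has no blue K_26, so R(2, 26) > 25. Hence R(2, 26) = 26.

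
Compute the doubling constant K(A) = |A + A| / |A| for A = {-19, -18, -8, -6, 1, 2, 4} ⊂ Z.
K = |A + A| / |A| = 24/7

Enumerate A + A = {a + b : a, b ∈ A}. With |A| = 7, there are |A|^2 = 49 ordered sum pairs; collecting distinct values, A + A = {-38, -37, -36, -27, -26, -25, -24, -18, -17, -16, -15, -14, -12, -7, -6, -5, -4, -2, 2, 3, 4, 5, 6, 8}, so |A + A| = 24. Thus K = 24/7. For comparison, the minimum possible |A + A| over all 7-element sets is 2·7 − 1 = 13 (so min K = 13/7), attained only by arithmetic progressions.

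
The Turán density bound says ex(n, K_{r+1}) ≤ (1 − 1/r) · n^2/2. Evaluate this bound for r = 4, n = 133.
Turán density bound = (3/4) · 133^2/2 = 53067/8 ≈ 6633.375

Turán's theorem: ex(n, K_{r+1}) is achieved by the complete r-partite Turán graph T(n, r) with parts as balanced as possible, and is at most (1 − 1/r) · n^2/2. For r = 4, n = 133: the density bound is (3/4) · 17689/2 = 53067/8 ≈ 6633.375. The integer-valued extremum is e(T(133, 4)) = 6633, which is strictly less than the density bound 53067/8 since 4 ∤ 133 (the parts of T(133, 4) cannot all be equal).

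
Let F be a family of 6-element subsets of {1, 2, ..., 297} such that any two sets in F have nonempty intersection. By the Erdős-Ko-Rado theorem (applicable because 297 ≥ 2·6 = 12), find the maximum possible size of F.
max |F| = C(296, 5) = 18303337304

Erdős-Ko-Rado (1961): when n ≥ 2k, max |F| = C(n−1, k−1). The bound is attained by the star {A : i ∈ A} for any fixed i ∈ [n]. Here C(297−1, 6−1) = C(296, 5) = 18303337304.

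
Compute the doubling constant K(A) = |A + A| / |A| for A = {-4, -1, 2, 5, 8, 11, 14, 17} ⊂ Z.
K = |A + A| / |A| = 15/8

Enumerate A + A = {a + b : a, b ∈ A}. With |A| = 8, there are |A|^2 = 64 ordered sum pairs; collecting distinct values, A + A = {-8, -5, -2, 1, 4, 7, 10, 13, 16, 19, 22, 25, 28, 31, 34}, so |A + A| = 15. Thus K = 15/8. Here |A + A| = 2|A| − 1 = 15, the minimum possible — so K = 15/8 is minimal, which holds iff A is an arithmetic progression.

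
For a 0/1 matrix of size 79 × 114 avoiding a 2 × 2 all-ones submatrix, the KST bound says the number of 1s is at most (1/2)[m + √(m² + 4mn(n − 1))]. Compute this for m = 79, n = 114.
z(79, 114; 2, 2) ≤ (1/2)[79 + √(79² + 4·79·114·113)] = (1/2)[79 + √4076953] = 1049.0733

Kővári–Sós–Turán: let r_1, ..., r_79 be the row sums and z = Σ r_i the total number of 1s. Each pair of columns can share at most one row with both entries 1 (else a 2×2 all-ones block appears), so Σ_i C(r_i, 2) ≤ C(114, 2) = 6441. By convexity Σ_i C(r_i, 2) ≥ 79·C(z/79, 2) = z(z − 79)/(2·79), giving z² − 79z − 79·114·113 ≤ 0 and hence z ≤ (1/2)[79 + √(6241 + 4·1017678)] = (1/2)[79 + √4076953] ≈ (1/2)(79 + 2019.1466) = 1049.0733.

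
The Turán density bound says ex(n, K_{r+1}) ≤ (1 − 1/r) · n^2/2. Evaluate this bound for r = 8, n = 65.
Turán density bound = (7/8) · 65^2/2 = 29575/16 ≈ 1848.4375

Turán's theorem: ex(n, K_{r+1}) is achieved by the complete r-partite Turán graph T(n, r) with parts as balanced as possible, and is at most (1 − 1/r) · n^2/2. For r = 8, n = 65: the density bound is (7/8) · 4225/2 = 29575/16 ≈ 1848.4375. The integer-valued extremum is e(T(65, 8)) = 1848, which is strictly less than the density bound 29575/16 since 8 ∤ 65 (the parts of T(65, 8) cannot all be equal).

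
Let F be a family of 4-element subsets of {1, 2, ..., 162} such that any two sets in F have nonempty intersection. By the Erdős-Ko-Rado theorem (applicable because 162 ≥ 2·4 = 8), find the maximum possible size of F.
max |F| = C(161, 3) = 682640

The Erdős-Ko-Rado theorem states: for n ≥ 2k, an intersecting family of k-subsets of an n-element set has size at most C(n − 1, k − 1), with equality for 'star' families {A ⊆ [n] : |A| = k, i ∈ A} (fix an element i). For n = 162, k = 4: C(161, 3) = 682640.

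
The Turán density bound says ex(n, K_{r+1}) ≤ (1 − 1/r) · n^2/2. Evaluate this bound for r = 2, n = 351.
Turán density bound = (1/2) · 351^2/2 = 123201/4 ≈ 30800.25

Turán's theorem: ex(n, K_{r+1}) is achieved by the complete r-partite Turán graph T(n, r) with parts as balanced as possible, and is at most (1 − 1/r) · n^2/2. For r = 2, n = 351: the density bound is (1/2) · 123201/2 = 123201/4 ≈ 30800.25. The integer-valued extremum is e(T(351, 2)) = 30800, which is strictly less than the density bound 123201/4 since 2 ∤ 351 (the parts of T(351, 2) cannot all be equal).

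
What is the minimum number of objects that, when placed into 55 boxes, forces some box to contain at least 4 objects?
n = (4 − 1)·55 + 1 = 166

By the generalised pigeonhole principle, to guarantee some box contains ≥ r objects we need more than (r − 1) · k objects total. Threshold: n = (r − 1) · k + 1. With r = 4 and k = 55: n = 3 · 55 + 1 = 165 + 1 = 166. For n = 165 = 3 · 55, we can put exactly 3 objects in every box, avoiding 4 in any single one — so 166 is tight.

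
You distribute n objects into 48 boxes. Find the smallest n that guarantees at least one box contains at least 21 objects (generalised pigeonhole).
n = (21 − 1)·48 + 1 = 961

By the generalised pigeonhole principle, to guarantee some box contains ≥ r objects we need more than (r − 1) · k objects total. Threshold: n = (r − 1) · k + 1. With r = 21 and k = 48: n = 20 · 48 + 1 = 960 + 1 = 961. For n = 960 = 20 · 48, we can put exactly 20 objects in every box, avoiding 21 in any single one — so 961 is tight.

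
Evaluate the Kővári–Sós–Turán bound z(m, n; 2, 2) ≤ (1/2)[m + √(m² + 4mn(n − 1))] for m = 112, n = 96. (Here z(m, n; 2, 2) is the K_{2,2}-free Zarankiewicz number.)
z(112, 96; 2, 2) ≤ (1/2)[112 + √(112² + 4·112·96·95)] = (1/2)[112 + √4098304] = 1068.2134

Kővári–Sós–Turán: let r_1, ..., r_112 be the row sums and z = Σ r_i the total number of 1s. Each pair of columns can share at most one row with both entries 1 (else a 2×2 all-ones block appears), so Σ_i C(r_i, 2) ≤ C(96, 2) = 4560. By convexity Σ_i C(r_i, 2) ≥ 112·C(z/112, 2) = z(z − 112)/(2·112), giving z² − 112z − 112·96·95 ≤ 0 and hence z ≤ (1/2)[112 + √(12544 + 4·1021440)] = (1/2)[112 + √4098304] ≈ (1/2)(112 + 2024.4268) = 1068.2134.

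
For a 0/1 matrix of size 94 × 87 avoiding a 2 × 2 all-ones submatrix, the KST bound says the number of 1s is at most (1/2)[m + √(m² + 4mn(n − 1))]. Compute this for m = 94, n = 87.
z(94, 87; 2, 2) ≤ (1/2)[94 + √(94² + 4·94·87·86)] = (1/2)[94 + √2822068] = 886.9506

Kővári–Sós–Turán: let r_1, ..., r_94 be the row sums and z = Σ r_i the total number of 1s. Each pair of columns can share at most one row with both entries 1 (else a 2×2 all-ones block appears), so Σ_i C(r_i, 2) ≤ C(87, 2) = 3741. By convexity Σ_i C(r_i, 2) ≥ 94·C(z/94, 2) = z(z − 94)/(2·94), giving z² − 94z − 94·87·86 ≤ 0 and hence z ≤ (1/2)[94 + √(8836 + 4·703308)] = (1/2)[94 + √2822068] ≈ (1/2)(94 + 1679.9012) = 886.9506.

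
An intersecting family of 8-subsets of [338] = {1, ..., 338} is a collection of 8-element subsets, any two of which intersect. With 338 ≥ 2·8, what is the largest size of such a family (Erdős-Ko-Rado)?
max |F| = C(337, 7) = 91989916924632

Erdős-Ko-Rado (1961): when n ≥ 2k, max |F| = C(n−1, k−1). The bound is attained by the star {A : i ∈ A} for any fixed i ∈ [n]. Here C(338−1, 8−1) = C(337, 7) = 91989916924632.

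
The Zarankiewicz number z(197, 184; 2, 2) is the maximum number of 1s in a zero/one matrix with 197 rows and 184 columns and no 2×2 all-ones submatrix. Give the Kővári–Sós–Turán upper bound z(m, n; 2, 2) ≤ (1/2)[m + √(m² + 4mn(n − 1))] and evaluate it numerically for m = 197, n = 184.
z(197, 184; 2, 2) ≤ (1/2)[197 + √(197² + 4·197·184·183)] = (1/2)[197 + √26572345] = 2675.9185

Kővári–Sós–Turán: let r_1, ..., r_197 be the row sums and z = Σ r_i the total number of 1s. Each pair of columns can share at most one row with both entries 1 (else a 2×2 all-ones block appears), so Σ_i C(r_i, 2) ≤ C(184, 2) = 16836. By convexity Σ_i C(r_i, 2) ≥ 197·C(z/197, 2) = z(z − 197)/(2·197), giving z² − 197z − 197·184·183 ≤ 0 and hence z ≤ (1/2)[197 + √(38809 + 4·6633384)] = (1/2)[197 + √26572345] ≈ (1/2)(197 + 5154.837) = 2675.9185.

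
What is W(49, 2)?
W(49, 2) = 49 + 1 = 50

A 2-term AP is any pair of integers, so a monochromatic 2-AP exists iff some colour is used at least twice. With 49 colours, the colouring i ↦ i on {1, ..., 49} uses each colour once, avoiding any monochromatic pair, so W(49, 2) > 49. For {1, ..., 50}, pigeonhole forces two integers of the same colour, which form a monochromatic 2-AP. Hence W(49, 2) = 50.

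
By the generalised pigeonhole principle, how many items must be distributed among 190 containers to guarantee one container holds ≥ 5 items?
n = (5 − 1)·190 + 1 = 761

By the generalised pigeonhole principle, to guarantee some box contains ≥ r objects we need more than (r − 1) · k objects total. Threshold: n = (r − 1) · k + 1. With r = 5 and k = 190: n = 4 · 190 + 1 = 760 + 1 = 761. For n = 760 = 4 · 190, we can put exactly 4 objects in every box, avoiding 5 in any single one — so 761 is tight.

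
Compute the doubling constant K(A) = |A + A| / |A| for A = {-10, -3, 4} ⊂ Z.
K = |A + A| / |A| = 5/3

Enumerate A + A = {a + b : a, b ∈ A}. With |A| = 3, there are |A|^2 = 9 ordered sum pairs; collecting distinct values, A + A = {-20, -13, -6, 1, 8}, so |A + A| = 5. Thus K = 5/3. Here |A + A| = 2|A| − 1 = 5, the minimum possible — so K = 5/3 is minimal, which holds iff A is an arithmetic progression.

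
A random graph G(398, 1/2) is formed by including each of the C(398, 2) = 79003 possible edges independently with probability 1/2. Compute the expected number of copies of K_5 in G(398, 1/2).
E[# K_5] = C(398, 5) · (1/2)^C(5, 2) = 81148563474 / 2^10 = 40574281737/512 ≈ 79246644.017578

For each 5-subset S of vertices (there are C(398, 5) = 81148563474 such S), let X_S = 1 if S induces a K_5 (all C(5, 2) = 10 edges present). Then P(X_S = 1) = (1/2)^10 = 1/1024. By linearity of expectation, E[# K_5] = C(398, 5) · (1/2)^10 = 81148563474 / 1024 = 40574281737/512 ≈ 79246644.017578.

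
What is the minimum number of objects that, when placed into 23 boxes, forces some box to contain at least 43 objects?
n = (43 − 1)·23 + 1 = 967

By the generalised pigeonhole principle, to guarantee some box contains ≥ r objects we need more than (r − 1) · k objects total. Threshold: n = (r − 1) · k + 1. With r = 43 and k = 23: n = 42 · 23 + 1 = 966 + 1 = 967. For n = 966 = 42 · 23, we can put exactly 42 objects in every box, avoiding 43 in any single one — so 967 is tight.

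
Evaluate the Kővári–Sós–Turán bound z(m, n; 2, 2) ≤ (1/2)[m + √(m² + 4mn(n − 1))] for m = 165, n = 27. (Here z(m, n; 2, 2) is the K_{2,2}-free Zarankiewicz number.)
z(165, 27; 2, 2) ≤ (1/2)[165 + √(165² + 4·165·27·26)] = (1/2)[165 + √490545] = 432.6946

Kővári–Sós–Turán: let r_1, ..., r_165 be the row sums and z = Σ r_i the total number of 1s. Each pair of columns can share at most one row with both entries 1 (else a 2×2 all-ones block appears), so Σ_i C(r_i, 2) ≤ C(27, 2) = 351. By convexity Σ_i C(r_i, 2) ≥ 165·C(z/165, 2) = z(z − 165)/(2·165), giving z² − 165z − 165·27·26 ≤ 0 and hence z ≤ (1/2)[165 + √(27225 + 4·115830)] = (1/2)[165 + √490545] ≈ (1/2)(165 + 700.3892) = 432.6946.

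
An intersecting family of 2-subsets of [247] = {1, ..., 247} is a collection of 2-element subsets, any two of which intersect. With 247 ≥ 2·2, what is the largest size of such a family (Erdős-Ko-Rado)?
max |F| = C(246, 1) = 246

Erdős-Ko-Rado (1961): when n ≥ 2k, max |F| = C(n−1, k−1). The bound is attained by the star {A : i ∈ A} for any fixed i ∈ [n]. Here C(247−1, 2−1) = C(246, 1) = 246.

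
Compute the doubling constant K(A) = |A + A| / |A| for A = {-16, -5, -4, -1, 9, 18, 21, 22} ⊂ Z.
K = |A + A| / |A| = 32/8 = 4

Enumerate A + A = {a + b : a, b ∈ A}. With |A| = 8, there are |A|^2 = 64 ordered sum pairs; collecting distinct values, A + A = {-32, -21, -20, -17, -10, -9, -8, -7, -6, -5, -2, 2, 4, 5, 6, 8, 13, 14, 16, 17, 18, 20, 21, 27, 30, 31, 36, 39, 40, 42, 43, 44}, so |A + A| = 32. Thus K = 32/8 = 4. For comparison, the minimum possible |A + A| over all 8-element sets is 2·8 − 1 = 15 (so min K = 15/8), attained only by arithmetic progressions.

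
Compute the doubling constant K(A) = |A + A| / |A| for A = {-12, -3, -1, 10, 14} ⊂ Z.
K = |A + A| / |A| = 14/5

Enumerate A + A = {a + b : a, b ∈ A}. With |A| = 5, there are |A|^2 = 25 ordered sum pairs; collecting distinct values, A + A = {-24, -15, -13, -6, -4, -2, 2, 7, 9, 11, 13, 20, 24, 28}, so |A + A| = 14. Thus K = 14/5. For comparison, the minimum possible |A + A| over all 5-element sets is 2·5 − 1 = 9 (so min K = 9/5), attained only by arithmetic progressions.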